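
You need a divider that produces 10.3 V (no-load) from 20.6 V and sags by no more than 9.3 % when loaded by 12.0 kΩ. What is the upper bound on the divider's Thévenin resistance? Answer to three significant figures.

R_th ≤ 1.23 kΩ

Loading drop = R_th/(R_th + R_L) ≤ 0.0930, so R_th ≤ R_L · ε/(1−ε) = 12.0 kΩ × 0.0930/0.9070 = 1.23 kΩ.
(Any R1, R2 with R2/(R1+R2) = 0.500 and R1‖R2 ≤ 1.23 kΩ will meet the spec.)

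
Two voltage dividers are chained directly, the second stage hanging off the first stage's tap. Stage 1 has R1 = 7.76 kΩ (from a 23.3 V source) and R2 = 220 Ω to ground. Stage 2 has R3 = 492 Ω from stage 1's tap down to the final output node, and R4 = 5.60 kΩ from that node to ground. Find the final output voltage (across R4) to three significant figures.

V_out ≈ 0.570 V

Stage 2 presents R3+R4 = 6092 Ω as a load on stage 1's tap.
Stage 1's lower leg becomes R2‖(R3+R4) = 212.3 Ω, so V_mid = 23.3 × 212.3/7972 = 0.6206 V.
Stage 2 is itself unloaded: V_out = V_mid × R4/(R3+R4) = 0.6206 × 5600/6092 = 0.570 V.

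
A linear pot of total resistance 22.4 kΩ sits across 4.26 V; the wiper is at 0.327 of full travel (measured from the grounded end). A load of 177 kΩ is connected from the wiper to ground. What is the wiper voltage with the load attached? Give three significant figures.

The wiper splits the pot into (1−α)R = 15.08 kΩ above and αR = 7.325 kΩ below.
Lower section ‖ load = 7.034 kΩ.
V_wiper = 4.26 × 7.034/(15.08 + 7.034) = 1.36 V.

V ≈ 1.36 V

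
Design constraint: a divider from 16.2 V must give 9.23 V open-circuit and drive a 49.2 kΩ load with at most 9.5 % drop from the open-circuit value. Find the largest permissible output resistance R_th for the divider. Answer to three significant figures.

R_th ≤ 5.16 kΩ

Loading drop = R_th/(R_th + R_L) ≤ 0.0950, so R_th ≤ R_L · ε/(1−ε) = 49.2 kΩ × 0.0950/0.9050 = 5.16 kΩ.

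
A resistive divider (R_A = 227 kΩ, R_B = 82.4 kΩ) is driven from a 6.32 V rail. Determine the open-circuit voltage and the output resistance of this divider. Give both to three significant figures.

V_th is the open-circuit tap voltage: 6.32 × 82.4/(227 + 82.4) = 1.68 V.
With the supply zeroed, R_A and R_B appear in parallel from the tap: R_th = R_A‖R_B = (227 × 82.4)/309.4 = 60.5 kΩ.

V_th = 1.68 V, R_th = 60.5 kΩ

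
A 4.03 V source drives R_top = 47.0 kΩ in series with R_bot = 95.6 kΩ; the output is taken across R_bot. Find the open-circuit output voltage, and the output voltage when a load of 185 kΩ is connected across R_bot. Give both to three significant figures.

Open-circuit: V = 4.03 × 95.6/(47.0 + 95.6) = 2.70 V.
With the load, R_bot becomes R_bot‖R_L = 63.03 kΩ, so V = 4.03 × 63.03/110.0 = 2.31 V.

Unloaded: 2.70 V; loaded: 2.31 V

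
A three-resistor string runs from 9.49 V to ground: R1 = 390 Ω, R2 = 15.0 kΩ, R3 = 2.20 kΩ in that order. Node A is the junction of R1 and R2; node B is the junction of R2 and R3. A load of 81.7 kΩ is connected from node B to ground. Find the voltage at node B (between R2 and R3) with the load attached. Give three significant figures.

At node B, R3 is in parallel with the load: R3‖R_L = 2142 Ω.
Below node A the resistance is R2 + (R3‖R_L) = 17140 Ω, so V_A = 9.49 × 17140/17530 = 9.279 V.
Then V_B = V_A × (R3‖R_L)/(R2 + R3‖R_L) = 9.279 × 2142/17140 = 1.16 V.

V ≈ 1.16 V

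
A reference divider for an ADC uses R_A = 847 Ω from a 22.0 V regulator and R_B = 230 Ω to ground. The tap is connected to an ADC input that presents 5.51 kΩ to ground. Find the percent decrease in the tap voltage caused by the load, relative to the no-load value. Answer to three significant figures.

3.18 %

The divider's output (Thévenin) resistance is R_A‖R_B = 180.9 Ω.
Fractional drop under load = R_th/(R_th + R_L) = 180.9 / (180.9 + 5510) = 0.03178.
So the output falls by 3.18 %.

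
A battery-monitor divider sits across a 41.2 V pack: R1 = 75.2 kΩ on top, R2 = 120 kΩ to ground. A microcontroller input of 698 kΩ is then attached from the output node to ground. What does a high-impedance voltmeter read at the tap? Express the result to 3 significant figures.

V_out ≈ 23.8 V

The load sits in parallel with R2: R2‖R_L = (120 × 698) / (120 + 698) = 102.4 kΩ.
V_out = 41.2 × 102.4 / (75.2 + 102.4) = 41.2 × 102.4/177.6 = 23.8 V.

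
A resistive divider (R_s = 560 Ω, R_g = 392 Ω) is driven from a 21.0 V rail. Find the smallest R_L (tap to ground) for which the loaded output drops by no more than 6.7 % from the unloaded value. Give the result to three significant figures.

R_L(min) ≈ 3.21 kΩ

Output resistance R_th = R_s‖R_g = (560 × 392)/952.0 = 230.6 Ω.
The fractional drop is R_th/(R_th + R_L); requiring this ≤ 0.0670 gives R_L ≥ R_th(1/0.0670 − 1) = 230.6 × 13.93 = 3.21 kΩ.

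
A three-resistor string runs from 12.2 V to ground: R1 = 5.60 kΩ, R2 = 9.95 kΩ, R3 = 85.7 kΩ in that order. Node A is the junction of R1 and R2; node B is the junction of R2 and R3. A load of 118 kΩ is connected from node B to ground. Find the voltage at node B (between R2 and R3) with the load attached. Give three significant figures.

V ≈ 9.29 V

At node B, R3 is in parallel with the load: R3‖R_L = 49.64 kΩ.
Below node A the resistance is R2 + (R3‖R_L) = 59.59 kΩ, so V_A = 12.2 × 59.59/65.19 = 11.15 V.
Then V_B = V_A × (R3‖R_L)/(R2 + R3‖R_L) = 11.15 × 49.64/59.59 = 9.29 V.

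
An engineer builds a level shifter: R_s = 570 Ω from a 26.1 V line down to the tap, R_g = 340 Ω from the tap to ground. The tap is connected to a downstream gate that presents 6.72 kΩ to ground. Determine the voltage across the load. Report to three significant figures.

V_out ≈ 9.45 V

The load sits in parallel with R_g: R_g‖R_L = (340 × 6720) / (340 + 6720) = 323.6 Ω.
V_out = 26.1 × 323.6 / (570 + 323.6) = 26.1 × 323.6/893.6 = 9.45 V.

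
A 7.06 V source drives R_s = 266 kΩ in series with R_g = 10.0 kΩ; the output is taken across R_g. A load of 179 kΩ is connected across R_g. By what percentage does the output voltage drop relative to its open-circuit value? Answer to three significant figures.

The divider's output (Thévenin) resistance is R_s‖R_g = 9.638 kΩ.
Fractional drop under load = R_th/(R_th + R_L) = 9.638 / (9.638 + 179) = 0.05109.
So the output falls by 5.11 %.

5.11 %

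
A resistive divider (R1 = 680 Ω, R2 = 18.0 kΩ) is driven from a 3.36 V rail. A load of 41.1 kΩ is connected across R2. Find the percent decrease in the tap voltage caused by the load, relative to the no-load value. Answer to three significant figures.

1.57 %

The divider's output (Thévenin) resistance is R1‖R2 = 655.2 Ω.
Fractional drop under load = R_th/(R_th + R_L) = 655.2 / (655.2 + 41100) = 0.01569.
So the output falls by 1.57 %.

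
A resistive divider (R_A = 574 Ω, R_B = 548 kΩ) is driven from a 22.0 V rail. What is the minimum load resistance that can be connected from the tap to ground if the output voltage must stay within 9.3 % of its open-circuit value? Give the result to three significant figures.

Output resistance R_th = R_A‖R_B = (574 × 548000)/548600 = 573.4 Ω.
The fractional drop is R_th/(R_th + R_L); requiring this ≤ 0.0930 gives R_L ≥ R_th(1/0.0930 − 1) = 573.4 × 9.753 = 5.59 kΩ.

R_L(min) ≈ 5.59 kΩ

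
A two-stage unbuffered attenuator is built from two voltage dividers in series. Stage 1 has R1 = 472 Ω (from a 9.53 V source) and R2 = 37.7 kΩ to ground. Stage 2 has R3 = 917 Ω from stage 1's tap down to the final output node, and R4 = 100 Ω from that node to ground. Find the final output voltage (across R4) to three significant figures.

V_out ≈ 0.635 V

Stage 2 presents R3+R4 = 1017 Ω as a load on stage 1's tap.
Stage 1's lower leg becomes R2‖(R3+R4) = 990.3 Ω, so V_mid = 9.53 × 990.3/1462 = 6.454 V.
Stage 2 is itself unloaded: V_out = V_mid × R4/(R3+R4) = 6.454 × 100/1017 = 0.635 V.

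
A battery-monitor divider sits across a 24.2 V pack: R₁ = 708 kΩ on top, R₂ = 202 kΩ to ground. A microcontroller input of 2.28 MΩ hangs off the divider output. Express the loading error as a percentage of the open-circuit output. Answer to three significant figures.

6.45 %

The divider's output (Thévenin) resistance is R₁‖R₂ = 157.2 kΩ.
Fractional drop under load = R_th/(R_th + R_L) = 157.2 / (157.2 + 2280) = 0.06449.
So the output falls by 6.45 %.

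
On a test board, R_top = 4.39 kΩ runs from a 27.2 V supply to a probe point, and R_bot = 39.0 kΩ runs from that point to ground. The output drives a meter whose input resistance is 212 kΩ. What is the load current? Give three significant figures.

R_bot‖R_L = 32.94 kΩ; V_out = 27.2 × 32.94/37.33 = 24.00 V.
I_L = V_out / R_L = 24.00 / 212 kΩ = 0.113 mA.

I_L ≈ 0.113 mA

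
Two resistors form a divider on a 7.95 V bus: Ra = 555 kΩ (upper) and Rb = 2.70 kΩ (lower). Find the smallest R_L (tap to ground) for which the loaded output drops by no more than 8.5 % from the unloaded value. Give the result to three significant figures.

R_L(min) ≈ 28.9 kΩ

Output resistance R_th = Ra‖Rb = (555 × 2.70)/557.7 = 2.687 kΩ.
The fractional drop is R_th/(R_th + R_L); requiring this ≤ 0.0850 gives R_L ≥ R_th(1/0.0850 − 1) = 2.687 × 10.76 = 28.9 kΩ.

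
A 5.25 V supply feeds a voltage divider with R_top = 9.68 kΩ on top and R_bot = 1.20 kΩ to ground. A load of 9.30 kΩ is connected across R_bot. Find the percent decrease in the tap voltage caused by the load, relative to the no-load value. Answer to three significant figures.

Unloaded V = 5.25 × 1.20/10.88 = 0.57904 V.
Loaded: R_bot‖R_L = 1.063 kΩ, giving V = 5.25 × 1.063/10.74 = 0.51941 V.
Drop = (0.57904 − 0.51941) / 0.57904 = 10.3 %.

10.3 %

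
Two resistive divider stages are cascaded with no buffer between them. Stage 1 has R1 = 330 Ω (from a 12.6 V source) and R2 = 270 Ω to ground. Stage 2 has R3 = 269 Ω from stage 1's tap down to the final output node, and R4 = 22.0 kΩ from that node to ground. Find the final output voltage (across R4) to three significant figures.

V_out ≈ 5.56 V

Stage 2 presents R3+R4 = 22270 Ω as a load on stage 1's tap.
Stage 1's lower leg becomes R2‖(R3+R4) = 266.8 Ω, so V_mid = 12.6 × 266.8/596.8 = 5.632 V.
Stage 2 is itself unloaded: V_out = V_mid × R4/(R3+R4) = 5.632 × 22000/22270 = 5.56 V.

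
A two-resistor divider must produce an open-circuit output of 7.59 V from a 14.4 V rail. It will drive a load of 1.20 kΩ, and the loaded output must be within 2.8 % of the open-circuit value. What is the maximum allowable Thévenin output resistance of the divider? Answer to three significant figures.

Loading drop = R_th/(R_th + R_L) ≤ 0.0280, so R_th ≤ R_L · ε/(1−ε) = 1.20 kΩ × 0.0280/0.9720 = 34.6 Ω.
(Any R1, R2 with R2/(R1+R2) = 0.527 and R1‖R2 ≤ 34.6 Ω will meet the spec.)

R_th ≤ 34.6 Ω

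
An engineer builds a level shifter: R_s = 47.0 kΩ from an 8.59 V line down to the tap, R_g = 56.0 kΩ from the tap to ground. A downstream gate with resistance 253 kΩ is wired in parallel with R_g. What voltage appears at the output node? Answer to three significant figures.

The load sits in parallel with R_g: R_g‖R_L = (56.0 × 253) / (56.0 + 253) = 45.85 kΩ.
V_out = 8.59 × 45.85 / (47.0 + 45.85) = 8.59 × 45.85/92.85 = 4.24 V.

V_out ≈ 4.24 V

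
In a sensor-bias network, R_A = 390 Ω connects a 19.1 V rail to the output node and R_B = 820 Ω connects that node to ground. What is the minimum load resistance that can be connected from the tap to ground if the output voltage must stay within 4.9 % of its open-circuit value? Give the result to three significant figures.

Output resistance R_th = R_A‖R_B = (390 × 820)/1210 = 264.3 Ω.
The fractional drop is R_th/(R_th + R_L); requiring this ≤ 0.0490 gives R_L ≥ R_th(1/0.0490 − 1) = 264.3 × 19.41 = 5.13 kΩ.

R_L(min) ≈ 5.13 kΩ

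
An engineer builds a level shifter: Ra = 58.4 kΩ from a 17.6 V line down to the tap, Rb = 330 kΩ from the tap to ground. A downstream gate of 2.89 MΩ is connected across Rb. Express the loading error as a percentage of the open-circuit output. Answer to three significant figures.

The divider's output (Thévenin) resistance is Ra‖Rb = 49.62 kΩ.
Fractional drop under load = R_th/(R_th + R_L) = 49.62 / (49.62 + 2890) = 0.01688.
So the output falls by 1.69 %.

1.69 %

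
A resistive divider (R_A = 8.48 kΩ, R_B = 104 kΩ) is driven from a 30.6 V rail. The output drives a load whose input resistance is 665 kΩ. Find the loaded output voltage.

V_out ≈ 28.0 V

The load sits in parallel with R_B: R_B‖R_L = (104 × 665) / (104 + 665) = 89.93 kΩ.
V_out = 30.6 × 89.93 / (8.48 + 89.93) = 30.6 × 89.93/98.41 = 28.0 V.
(Unloaded it would have been 28.3 V.)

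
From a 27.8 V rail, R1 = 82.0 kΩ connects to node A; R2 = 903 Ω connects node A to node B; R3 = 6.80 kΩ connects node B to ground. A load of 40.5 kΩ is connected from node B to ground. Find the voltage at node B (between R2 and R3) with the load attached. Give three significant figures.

At node B, R3 is in parallel with the load: R3‖R_L = 5822 Ω.
Below node A the resistance is R2 + (R3‖R_L) = 6725 Ω, so V_A = 27.8 × 6725/88730 = 2.107 V.
Then V_B = V_A × (R3‖R_L)/(R2 + R3‖R_L) = 2.107 × 5822/6725 = 1.82 V.

V ≈ 1.82 V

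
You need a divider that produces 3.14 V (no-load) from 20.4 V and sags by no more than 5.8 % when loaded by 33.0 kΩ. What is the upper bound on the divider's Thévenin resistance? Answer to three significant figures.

Loading drop = R_th/(R_th + R_L) ≤ 0.0580, so R_th ≤ R_L · ε/(1−ε) = 33.0 kΩ × 0.0580/0.9420 = 2.03 kΩ.
(Any R1, R2 with R2/(R1+R2) = 0.154 and R1‖R2 ≤ 2.03 kΩ will meet the spec.)

R_th ≤ 2.03 kΩ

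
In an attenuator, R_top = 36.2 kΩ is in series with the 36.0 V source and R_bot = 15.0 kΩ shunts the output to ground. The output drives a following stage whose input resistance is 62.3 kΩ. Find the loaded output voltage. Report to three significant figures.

The load sits in parallel with R_bot: R_bot‖R_L = (15.0 × 62.3) / (15.0 + 62.3) = 12.09 kΩ.
V_out = 36.0 × 12.09 / (36.2 + 12.09) = 36.0 × 12.09/48.29 = 9.01 V.

V_out ≈ 9.01 V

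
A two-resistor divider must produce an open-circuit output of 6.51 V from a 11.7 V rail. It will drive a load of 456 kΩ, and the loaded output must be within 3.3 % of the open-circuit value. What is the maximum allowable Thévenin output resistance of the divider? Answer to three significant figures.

R_th ≤ 15.6 kΩ

Loading drop = R_th/(R_th + R_L) ≤ 0.0330, so R_th ≤ R_L · ε/(1−ε) = 456 kΩ × 0.0330/0.9670 = 15.6 kΩ.
(Any R1, R2 with R2/(R1+R2) = 0.556 and R1‖R2 ≤ 15.6 kΩ will meet the spec.)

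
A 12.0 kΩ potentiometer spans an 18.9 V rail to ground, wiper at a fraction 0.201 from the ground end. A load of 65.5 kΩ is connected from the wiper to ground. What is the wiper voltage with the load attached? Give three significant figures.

V ≈ 3.69 V

The wiper splits the pot into (1−α)R = 9.588 kΩ above and αR = 2.412 kΩ below.
Lower section ‖ load = 2.326 kΩ.
V_wiper = 18.9 × 2.326/(9.588 + 2.326) = 3.69 V.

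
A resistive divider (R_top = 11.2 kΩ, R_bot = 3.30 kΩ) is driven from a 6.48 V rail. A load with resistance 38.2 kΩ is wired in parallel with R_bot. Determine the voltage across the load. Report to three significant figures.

V_out ≈ 1.38 V

The load sits in parallel with R_bot: R_bot‖R_L = (3.30 × 38.2) / (3.30 + 38.2) = 3.038 kΩ.
V_out = 6.48 × 3.038 / (11.2 + 3.038) = 6.48 × 3.038/14.24 = 1.38 V.
(Unloaded it would have been 1.47 V.)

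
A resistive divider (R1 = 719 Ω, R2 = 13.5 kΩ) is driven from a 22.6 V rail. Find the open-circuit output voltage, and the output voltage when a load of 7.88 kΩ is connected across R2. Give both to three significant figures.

Open-circuit: V = 22.6 × 13500/(719 + 13500) = 21.5 V.
With the load, R2 becomes R2‖R_L = 4976 Ω, so V = 22.6 × 4976/5695 = 19.7 V.

Unloaded: 21.5 V; loaded: 19.7 V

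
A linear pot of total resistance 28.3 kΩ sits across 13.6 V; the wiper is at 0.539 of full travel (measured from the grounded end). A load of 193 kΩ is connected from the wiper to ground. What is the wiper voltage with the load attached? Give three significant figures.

The wiper splits the pot into (1−α)R = 13.05 kΩ above and αR = 15.25 kΩ below.
Lower section ‖ load = 14.14 kΩ.
V_wiper = 13.6 × 14.14/(13.05 + 14.14) = 7.07 V.

V ≈ 7.07 V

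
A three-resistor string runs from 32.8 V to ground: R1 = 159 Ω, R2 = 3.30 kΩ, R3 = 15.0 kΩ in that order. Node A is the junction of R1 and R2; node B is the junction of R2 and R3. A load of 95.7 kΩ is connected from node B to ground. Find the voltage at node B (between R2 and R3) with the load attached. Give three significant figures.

At node B, R3 is in parallel with the load: R3‖R_L = 12970 Ω.
Below node A the resistance is R2 + (R3‖R_L) = 16270 Ω, so V_A = 32.8 × 16270/16430 = 32.48 V.
Then V_B = V_A × (R3‖R_L)/(R2 + R3‖R_L) = 32.48 × 12970/16270 = 25.9 V.

V ≈ 25.9 V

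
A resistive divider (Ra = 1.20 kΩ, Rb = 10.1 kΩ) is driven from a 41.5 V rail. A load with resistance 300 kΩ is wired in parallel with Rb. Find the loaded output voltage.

The load sits in parallel with Rb: Rb‖R_L = (10.1 × 300) / (10.1 + 300) = 9.771 kΩ.
V_out = 41.5 × 9.771 / (1.20 + 9.771) = 41.5 × 9.771/10.97 = 37.0 V.
(Unloaded it would have been 37.1 V.)

V_out ≈ 37.0 V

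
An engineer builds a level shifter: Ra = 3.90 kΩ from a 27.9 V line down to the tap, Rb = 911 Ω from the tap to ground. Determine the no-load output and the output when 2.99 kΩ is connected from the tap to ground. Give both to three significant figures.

Unloaded: 5.28 V; loaded: 4.24 V

Open-circuit: V = 27.9 × 911/(3900 + 911) = 5.28 V.
With the load, Rb becomes Rb‖R_L = 698.3 Ω, so V = 27.9 × 698.3/4598 = 4.24 V.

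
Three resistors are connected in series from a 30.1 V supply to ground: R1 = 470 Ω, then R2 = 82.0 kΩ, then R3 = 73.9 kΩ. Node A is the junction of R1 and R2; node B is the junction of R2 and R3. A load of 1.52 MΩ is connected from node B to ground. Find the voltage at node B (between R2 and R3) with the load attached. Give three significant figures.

At node B, R3 is in parallel with the load: R3‖R_L = 70470 Ω.
Below node A the resistance is R2 + (R3‖R_L) = 152500 Ω, so V_A = 30.1 × 152500/152900 = 30.01 V.
Then V_B = V_A × (R3‖R_L)/(R2 + R3‖R_L) = 30.01 × 70470/152500 = 13.9 V.

V ≈ 13.9 V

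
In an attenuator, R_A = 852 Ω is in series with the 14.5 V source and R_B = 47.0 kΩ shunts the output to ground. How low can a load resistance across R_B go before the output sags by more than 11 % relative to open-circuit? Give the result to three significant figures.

R_L(min) ≈ 6.77 kΩ

Output resistance R_th = R_A‖R_B = (852 × 47000)/47850 = 836.8 Ω.
The fractional drop is R_th/(R_th + R_L); requiring this ≤ 0.110 gives R_L ≥ R_th(1/0.110 − 1) = 836.8 × 8.091 = 6.77 kΩ.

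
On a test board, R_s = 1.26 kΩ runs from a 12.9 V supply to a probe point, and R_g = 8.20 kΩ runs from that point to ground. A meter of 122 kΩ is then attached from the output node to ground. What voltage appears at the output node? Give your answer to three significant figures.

V_out ≈ 11.1 V

The load sits in parallel with R_g: R_g‖R_L = (8.20 × 122) / (8.20 + 122) = 7.684 kΩ.
V_out = 12.9 × 7.684 / (1.26 + 7.684) = 12.9 × 7.684/8.944 = 11.1 V.
(Unloaded it would have been 11.2 V.)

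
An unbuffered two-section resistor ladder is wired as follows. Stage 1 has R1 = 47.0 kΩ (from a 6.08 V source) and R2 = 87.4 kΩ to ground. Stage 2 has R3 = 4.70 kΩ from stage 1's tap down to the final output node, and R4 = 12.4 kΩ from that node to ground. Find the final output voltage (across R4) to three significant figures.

V_out ≈ 1.03 V

Stage 2 presents R3+R4 = 17.10 kΩ as a load on stage 1's tap.
Stage 1's lower leg becomes R2‖(R3+R4) = 14.30 kΩ, so V_mid = 6.08 × 14.30/61.30 = 1.418 V.
Stage 2 is itself unloaded: V_out = V_mid × R4/(R3+R4) = 1.418 × 12.4/17.10 = 1.03 V.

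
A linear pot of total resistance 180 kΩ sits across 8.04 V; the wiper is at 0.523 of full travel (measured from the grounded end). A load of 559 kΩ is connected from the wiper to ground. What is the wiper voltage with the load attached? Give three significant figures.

V ≈ 3.89 V

The wiper splits the pot into (1−α)R = 85.86 kΩ above and αR = 94.14 kΩ below.
Lower section ‖ load = 80.57 kΩ.
V_wiper = 8.04 × 80.57/(85.86 + 80.57) = 3.89 V.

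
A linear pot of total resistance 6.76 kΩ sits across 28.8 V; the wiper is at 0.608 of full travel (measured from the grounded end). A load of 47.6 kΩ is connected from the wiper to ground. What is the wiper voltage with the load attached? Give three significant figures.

The wiper splits the pot into (1−α)R = 2.650 kΩ above and αR = 4.110 kΩ below.
Lower section ‖ load = 3.783 kΩ.
V_wiper = 28.8 × 3.783/(2.650 + 3.783) = 16.9 V.

V ≈ 16.9 V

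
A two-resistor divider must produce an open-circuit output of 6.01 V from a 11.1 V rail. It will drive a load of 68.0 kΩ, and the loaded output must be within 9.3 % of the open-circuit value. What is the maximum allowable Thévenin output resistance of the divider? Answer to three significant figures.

Loading drop = R_th/(R_th + R_L) ≤ 0.0930, so R_th ≤ R_L · ε/(1−ε) = 68.0 kΩ × 0.0930/0.9070 = 6.97 kΩ.

R_th ≤ 6.97 kΩ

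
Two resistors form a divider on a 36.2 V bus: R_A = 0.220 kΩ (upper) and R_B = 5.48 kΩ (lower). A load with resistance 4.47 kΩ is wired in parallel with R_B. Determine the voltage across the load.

The load sits in parallel with R_B: R_B‖R_L = (5480 × 4470) / (5480 + 4470) = 2462 Ω.
V_out = 36.2 × 2462 / (220 + 2462) = 36.2 × 2462/2682 = 33.2 V.
(Unloaded it would have been 34.8 V.)

V_out ≈ 33.2 V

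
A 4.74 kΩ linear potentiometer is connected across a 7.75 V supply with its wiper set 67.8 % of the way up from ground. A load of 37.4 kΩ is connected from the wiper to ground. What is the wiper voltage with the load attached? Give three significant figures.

The wiper splits the pot into (1−α)R = 1.526 kΩ above and αR = 3.214 kΩ below.
Lower section ‖ load = 2.959 kΩ.
V_wiper = 7.75 × 2.959/(1.526 + 2.959) = 5.11 V.

V ≈ 5.11 V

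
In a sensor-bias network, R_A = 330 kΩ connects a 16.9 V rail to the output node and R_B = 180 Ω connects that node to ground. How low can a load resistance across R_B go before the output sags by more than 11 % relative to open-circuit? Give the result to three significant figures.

R_L(min) ≈ 1.46 kΩ

Output resistance R_th = R_A‖R_B = (330000 × 180)/330200 = 179.9 Ω.
The fractional drop is R_th/(R_th + R_L); requiring this ≤ 0.110 gives R_L ≥ R_th(1/0.110 − 1) = 179.9 × 8.091 = 1.46 kΩ.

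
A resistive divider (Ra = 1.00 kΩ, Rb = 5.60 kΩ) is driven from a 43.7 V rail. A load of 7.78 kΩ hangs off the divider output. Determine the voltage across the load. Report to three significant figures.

V_out ≈ 33.4 V

The load sits in parallel with Rb: Rb‖R_L = (5.60 × 7.78) / (5.60 + 7.78) = 3.256 kΩ.
V_out = 43.7 × 3.256 / (1.00 + 3.256) = 43.7 × 3.256/4.256 = 33.4 V.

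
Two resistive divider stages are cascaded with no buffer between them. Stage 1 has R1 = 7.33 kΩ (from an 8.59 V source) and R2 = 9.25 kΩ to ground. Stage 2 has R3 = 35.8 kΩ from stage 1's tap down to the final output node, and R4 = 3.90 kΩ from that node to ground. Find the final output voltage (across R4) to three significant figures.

Stage 2 presents R3+R4 = 39.70 kΩ as a load on stage 1's tap.
Stage 1's lower leg becomes R2‖(R3+R4) = 7.502 kΩ, so V_mid = 8.59 × 7.502/14.83 = 4.345 V.
Stage 2 is itself unloaded: V_out = V_mid × R4/(R3+R4) = 4.345 × 3.90/39.70 = 0.427 V.

V_out ≈ 0.427 V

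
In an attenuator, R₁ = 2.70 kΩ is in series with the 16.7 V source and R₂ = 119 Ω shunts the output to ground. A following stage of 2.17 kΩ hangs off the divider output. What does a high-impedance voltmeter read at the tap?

The load sits in parallel with R₂: R₂‖R_L = (119 × 2170) / (119 + 2170) = 112.8 Ω.
V_out = 16.7 × 112.8 / (2700 + 112.8) = 16.7 × 112.8/2813 = 0.670 V.

V_out ≈ 0.670 V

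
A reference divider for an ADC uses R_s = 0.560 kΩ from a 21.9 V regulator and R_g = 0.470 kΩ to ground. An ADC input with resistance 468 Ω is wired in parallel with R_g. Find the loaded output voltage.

V_out ≈ 6.46 V

The load sits in parallel with R_g: R_g‖R_L = (470 × 468) / (470 + 468) = 234.5 Ω.
V_out = 21.9 × 234.5 / (560 + 234.5) = 21.9 × 234.5/794.5 = 6.46 V.
(Unloaded it would have been 9.99 V.)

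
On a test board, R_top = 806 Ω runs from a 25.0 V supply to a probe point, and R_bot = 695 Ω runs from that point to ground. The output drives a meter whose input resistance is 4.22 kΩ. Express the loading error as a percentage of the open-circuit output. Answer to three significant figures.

8.13 %

The divider's output (Thévenin) resistance is R_top‖R_bot = 373.2 Ω.
Fractional drop under load = R_th/(R_th + R_L) = 373.2 / (373.2 + 4220) = 0.08125.
So the output falls by 8.13 %.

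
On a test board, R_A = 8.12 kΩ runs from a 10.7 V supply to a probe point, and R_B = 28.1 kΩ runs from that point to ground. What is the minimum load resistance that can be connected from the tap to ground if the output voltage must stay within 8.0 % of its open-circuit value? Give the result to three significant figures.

Output resistance R_th = R_A‖R_B = (8.12 × 28.1)/36.22 = 6.300 kΩ.
The fractional drop is R_th/(R_th + R_L); requiring this ≤ 0.0800 gives R_L ≥ R_th(1/0.0800 − 1) = 6.300 × 11.50 = 72.4 kΩ.

R_L(min) ≈ 72.4 kΩ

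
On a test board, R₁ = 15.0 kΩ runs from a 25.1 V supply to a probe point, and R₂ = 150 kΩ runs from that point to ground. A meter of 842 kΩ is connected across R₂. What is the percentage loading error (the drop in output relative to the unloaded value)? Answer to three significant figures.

The divider's output (Thévenin) resistance is R₁‖R₂ = 13.64 kΩ.
Fractional drop under load = R_th/(R_th + R_L) = 13.64 / (13.64 + 842) = 0.01594.
So the output falls by 1.59 %.

1.59 %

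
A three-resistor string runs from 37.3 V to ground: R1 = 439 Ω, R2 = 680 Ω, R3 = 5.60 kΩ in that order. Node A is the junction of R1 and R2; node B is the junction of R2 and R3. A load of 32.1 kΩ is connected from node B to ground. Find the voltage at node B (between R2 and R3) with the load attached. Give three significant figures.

At node B, R3 is in parallel with the load: R3‖R_L = 4768 Ω.
Below node A the resistance is R2 + (R3‖R_L) = 5448 Ω, so V_A = 37.3 × 5448/5887 = 34.52 V.
Then V_B = V_A × (R3‖R_L)/(R2 + R3‖R_L) = 34.52 × 4768/5448 = 30.2 V.

V ≈ 30.2 V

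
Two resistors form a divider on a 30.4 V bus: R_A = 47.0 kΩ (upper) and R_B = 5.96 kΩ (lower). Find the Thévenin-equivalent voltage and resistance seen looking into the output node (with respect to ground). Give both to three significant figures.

V_th is the open-circuit tap voltage: 30.4 × 5.96/(47.0 + 5.96) = 3.42 V.
With the supply zeroed, R_A and R_B appear in parallel from the tap: R_th = R_A‖R_B = (47.0 × 5.96)/52.96 = 5.29 kΩ.

V_th = 3.42 V, R_th = 5.29 kΩ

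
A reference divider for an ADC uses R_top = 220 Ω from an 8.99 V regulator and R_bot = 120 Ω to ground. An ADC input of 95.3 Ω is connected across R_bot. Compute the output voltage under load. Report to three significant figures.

V_out ≈ 1.75 V

The load sits in parallel with R_bot: R_bot‖R_L = (120 × 95.3) / (120 + 95.3) = 53.12 Ω.
V_out = 8.99 × 53.12 / (220 + 53.12) = 8.99 × 53.12/273.1 = 1.75 V.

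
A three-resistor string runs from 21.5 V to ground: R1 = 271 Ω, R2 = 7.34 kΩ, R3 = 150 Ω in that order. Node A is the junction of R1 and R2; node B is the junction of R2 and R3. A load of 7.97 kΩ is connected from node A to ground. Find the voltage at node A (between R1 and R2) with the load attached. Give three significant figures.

V ≈ 20.1 V

Below node A the series string R2+R3 = 7490 Ω sits in parallel with the 7970 Ω load: 3861 Ω.
V_A = 21.5 × 3861/(271 + 3861) = 20.1 V.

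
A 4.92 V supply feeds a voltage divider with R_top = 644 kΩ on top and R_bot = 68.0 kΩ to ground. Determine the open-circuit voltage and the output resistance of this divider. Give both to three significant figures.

V_th is the open-circuit tap voltage: 4.92 × 68.0/(644 + 68.0) = 0.470 V.
With the supply zeroed, R_top and R_bot appear in parallel from the tap: R_th = R_top‖R_bot = (644 × 68.0)/712.0 = 61.5 kΩ.

V_th = 0.470 V, R_th = 61.5 kΩ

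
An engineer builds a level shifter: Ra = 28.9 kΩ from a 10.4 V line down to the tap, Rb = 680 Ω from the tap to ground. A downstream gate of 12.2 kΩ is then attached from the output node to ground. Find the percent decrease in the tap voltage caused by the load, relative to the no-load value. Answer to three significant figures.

The divider's output (Thévenin) resistance is Ra‖Rb = 664.4 Ω.
Fractional drop under load = R_th/(R_th + R_L) = 664.4 / (664.4 + 12200) = 0.05164.
So the output falls by 5.16 %.

5.16 %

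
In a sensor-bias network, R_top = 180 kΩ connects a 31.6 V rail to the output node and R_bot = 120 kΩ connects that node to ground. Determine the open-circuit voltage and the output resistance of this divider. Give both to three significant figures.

V_th is the open-circuit tap voltage: 31.6 × 120/(180 + 120) = 12.6 V.
With the supply zeroed, R_top and R_bot appear in parallel from the tap: R_th = R_top‖R_bot = (180 × 120)/300.0 = 72.0 kΩ.

V_th = 12.6 V, R_th = 72.0 kΩ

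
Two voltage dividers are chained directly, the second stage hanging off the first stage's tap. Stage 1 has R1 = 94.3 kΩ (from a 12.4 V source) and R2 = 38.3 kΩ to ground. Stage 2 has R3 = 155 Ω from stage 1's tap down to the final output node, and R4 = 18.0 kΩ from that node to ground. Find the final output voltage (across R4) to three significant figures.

Stage 2 presents R3+R4 = 18160 Ω as a load on stage 1's tap.
Stage 1's lower leg becomes R2‖(R3+R4) = 12320 Ω, so V_mid = 12.4 × 12320/106600 = 1.432 V.
Stage 2 is itself unloaded: V_out = V_mid × R4/(R3+R4) = 1.432 × 18000/18160 = 1.42 V.

V_out ≈ 1.42 V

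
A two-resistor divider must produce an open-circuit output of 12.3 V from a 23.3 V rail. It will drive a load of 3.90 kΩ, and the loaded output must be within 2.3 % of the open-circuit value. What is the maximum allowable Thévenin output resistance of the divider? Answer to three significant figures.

R_th ≤ 91.8 Ω

Loading drop = R_th/(R_th + R_L) ≤ 0.0230, so R_th ≤ R_L · ε/(1−ε) = 3.90 kΩ × 0.0230/0.9770 = 91.8 Ω.
(Any R1, R2 with R2/(R1+R2) = 0.528 and R1‖R2 ≤ 91.8 Ω will meet the spec.)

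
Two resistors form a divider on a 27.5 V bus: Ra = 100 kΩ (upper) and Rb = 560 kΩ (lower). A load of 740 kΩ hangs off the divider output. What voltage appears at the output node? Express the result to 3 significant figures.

The load sits in parallel with Rb: Rb‖R_L = (560 × 740) / (560 + 740) = 318.8 kΩ.
V_out = 27.5 × 318.8 / (100 + 318.8) = 27.5 × 318.8/418.8 = 20.9 V.

V_out ≈ 20.9 V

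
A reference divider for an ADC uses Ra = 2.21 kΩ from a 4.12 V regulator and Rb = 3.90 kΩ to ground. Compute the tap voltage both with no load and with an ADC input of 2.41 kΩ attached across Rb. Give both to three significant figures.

Open-circuit: V = 4.12 × 3.90/(2.21 + 3.90) = 2.63 V.
With the load, Rb becomes Rb‖R_L = 1.490 kΩ, so V = 4.12 × 1.490/3.700 = 1.66 V.

Unloaded: 2.63 V; loaded: 1.66 V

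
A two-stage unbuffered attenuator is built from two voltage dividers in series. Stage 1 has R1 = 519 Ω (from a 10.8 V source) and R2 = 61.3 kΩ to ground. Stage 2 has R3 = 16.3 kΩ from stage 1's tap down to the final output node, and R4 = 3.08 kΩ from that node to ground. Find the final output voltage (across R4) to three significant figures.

Stage 2 presents R3+R4 = 19380 Ω as a load on stage 1's tap.
Stage 1's lower leg becomes R2‖(R3+R4) = 14720 Ω, so V_mid = 10.8 × 14720/15240 = 10.43 V.
Stage 2 is itself unloaded: V_out = V_mid × R4/(R3+R4) = 10.43 × 3080/19380 = 1.66 V.

V_out ≈ 1.66 V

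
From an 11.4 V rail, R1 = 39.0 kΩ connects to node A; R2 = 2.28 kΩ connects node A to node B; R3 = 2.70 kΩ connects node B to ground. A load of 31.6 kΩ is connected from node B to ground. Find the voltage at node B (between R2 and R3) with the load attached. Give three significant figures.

At node B, R3 is in parallel with the load: R3‖R_L = 2.487 kΩ.
Below node A the resistance is R2 + (R3‖R_L) = 4.767 kΩ, so V_A = 11.4 × 4.767/43.77 = 1.242 V.
Then V_B = V_A × (R3‖R_L)/(R2 + R3‖R_L) = 1.242 × 2.487/4.767 = 0.648 V.

V ≈ 0.648 V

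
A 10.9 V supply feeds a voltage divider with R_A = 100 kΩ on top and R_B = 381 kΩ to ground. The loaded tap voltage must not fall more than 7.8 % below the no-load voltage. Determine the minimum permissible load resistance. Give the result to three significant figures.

Output resistance R_th = R_A‖R_B = (100 × 381)/481.0 = 79.21 kΩ.
The fractional drop is R_th/(R_th + R_L); requiring this ≤ 0.0780 gives R_L ≥ R_th(1/0.0780 − 1) = 79.21 × 11.82 = 936 kΩ.

R_L(min) ≈ 936 kΩ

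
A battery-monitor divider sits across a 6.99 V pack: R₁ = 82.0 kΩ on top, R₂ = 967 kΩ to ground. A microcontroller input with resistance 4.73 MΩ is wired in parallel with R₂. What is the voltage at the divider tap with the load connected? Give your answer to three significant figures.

V_out ≈ 6.34 V

The load sits in parallel with R₂: R₂‖R_L = (967 × 4730) / (967 + 4730) = 802.9 kΩ.
V_out = 6.99 × 802.9 / (82.0 + 802.9) = 6.99 × 802.9/884.9 = 6.34 V.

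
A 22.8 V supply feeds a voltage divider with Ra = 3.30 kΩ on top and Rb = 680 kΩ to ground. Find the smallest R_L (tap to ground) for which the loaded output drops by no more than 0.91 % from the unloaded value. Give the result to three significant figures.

Output resistance R_th = Ra‖Rb = (3.30 × 680)/683.3 = 3.284 kΩ.
The fractional drop is R_th/(R_th + R_L); requiring this ≤ 0.00910 gives R_L ≥ R_th(1/0.00910 − 1) = 3.284 × 108.9 = 358 kΩ.

R_L(min) ≈ 358 kΩ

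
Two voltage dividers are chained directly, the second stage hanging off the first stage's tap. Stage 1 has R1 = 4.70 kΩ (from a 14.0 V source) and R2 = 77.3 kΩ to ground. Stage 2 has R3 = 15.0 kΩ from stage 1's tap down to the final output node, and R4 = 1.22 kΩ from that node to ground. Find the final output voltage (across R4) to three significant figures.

Stage 2 presents R3+R4 = 16.22 kΩ as a load on stage 1's tap.
Stage 1's lower leg becomes R2‖(R3+R4) = 13.41 kΩ, so V_mid = 14.0 × 13.41/18.11 = 10.37 V.
Stage 2 is itself unloaded: V_out = V_mid × R4/(R3+R4) = 10.37 × 1.22/16.22 = 0.780 V.

V_out ≈ 0.780 V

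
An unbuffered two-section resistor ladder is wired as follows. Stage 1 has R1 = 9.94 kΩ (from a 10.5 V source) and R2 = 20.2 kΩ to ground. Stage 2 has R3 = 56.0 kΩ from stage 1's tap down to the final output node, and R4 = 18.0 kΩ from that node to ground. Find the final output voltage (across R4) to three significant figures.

Stage 2 presents R3+R4 = 74.00 kΩ as a load on stage 1's tap.
Stage 1's lower leg becomes R2‖(R3+R4) = 15.87 kΩ, so V_mid = 10.5 × 15.87/25.81 = 6.456 V.
Stage 2 is itself unloaded: V_out = V_mid × R4/(R3+R4) = 6.456 × 18.0/74.00 = 1.57 V.

V_out ≈ 1.57 V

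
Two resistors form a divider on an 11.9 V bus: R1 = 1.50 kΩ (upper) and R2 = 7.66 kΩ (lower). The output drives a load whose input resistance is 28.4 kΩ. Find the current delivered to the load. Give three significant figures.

I_L ≈ 0.336 mA

R2‖R_L = 6.033 kΩ; V_out = 11.9 × 6.033/7.533 = 9.530 V.
I_L = V_out / R_L = 9.530 / 28.4 kΩ = 0.336 mA.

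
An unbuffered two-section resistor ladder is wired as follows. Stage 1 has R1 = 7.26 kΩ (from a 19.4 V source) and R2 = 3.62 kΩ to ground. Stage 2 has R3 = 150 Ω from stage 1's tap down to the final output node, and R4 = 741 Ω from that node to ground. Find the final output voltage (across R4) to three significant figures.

Stage 2 presents R3+R4 = 891.0 Ω as a load on stage 1's tap.
Stage 1's lower leg becomes R2‖(R3+R4) = 715.0 Ω, so V_mid = 19.4 × 715.0/7975 = 1.739 V.
Stage 2 is itself unloaded: V_out = V_mid × R4/(R3+R4) = 1.739 × 741/891.0 = 1.45 V.

V_out ≈ 1.45 V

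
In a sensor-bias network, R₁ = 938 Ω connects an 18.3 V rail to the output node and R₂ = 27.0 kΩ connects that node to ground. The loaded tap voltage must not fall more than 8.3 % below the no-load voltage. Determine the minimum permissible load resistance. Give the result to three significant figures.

Output resistance R_th = R₁‖R₂ = (938 × 27000)/27940 = 906.5 Ω.
The fractional drop is R_th/(R_th + R_L); requiring this ≤ 0.0830 gives R_L ≥ R_th(1/0.0830 − 1) = 906.5 × 11.05 = 10.0 kΩ.

R_L(min) ≈ 10.0 kΩ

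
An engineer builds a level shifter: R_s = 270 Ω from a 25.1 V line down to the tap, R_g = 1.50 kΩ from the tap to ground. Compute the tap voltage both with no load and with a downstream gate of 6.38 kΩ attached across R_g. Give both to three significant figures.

Open-circuit: V = 25.1 × 1500/(270 + 1500) = 21.3 V.
With the load, R_g becomes R_g‖R_L = 1214 Ω, so V = 25.1 × 1214/1484 = 20.5 V.

Unloaded: 21.3 V; loaded: 20.5 V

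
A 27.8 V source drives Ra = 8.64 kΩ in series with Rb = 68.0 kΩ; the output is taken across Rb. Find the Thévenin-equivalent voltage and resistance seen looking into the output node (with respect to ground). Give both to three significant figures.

V_th = 24.7 V, R_th = 7.67 kΩ

V_th is the open-circuit tap voltage: 27.8 × 68.0/(8.64 + 68.0) = 24.7 V.
With the supply zeroed, Ra and Rb appear in parallel from the tap: R_th = Ra‖Rb = (8.64 × 68.0)/76.64 = 7.67 kΩ.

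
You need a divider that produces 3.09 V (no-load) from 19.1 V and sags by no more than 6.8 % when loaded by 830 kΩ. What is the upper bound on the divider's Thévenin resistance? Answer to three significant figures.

R_th ≤ 60.6 kΩ

Loading drop = R_th/(R_th + R_L) ≤ 0.0680, so R_th ≤ R_L · ε/(1−ε) = 830 kΩ × 0.0680/0.9320 = 60.6 kΩ.
(Any R1, R2 with R2/(R1+R2) = 0.162 and R1‖R2 ≤ 60.6 kΩ will meet the spec.)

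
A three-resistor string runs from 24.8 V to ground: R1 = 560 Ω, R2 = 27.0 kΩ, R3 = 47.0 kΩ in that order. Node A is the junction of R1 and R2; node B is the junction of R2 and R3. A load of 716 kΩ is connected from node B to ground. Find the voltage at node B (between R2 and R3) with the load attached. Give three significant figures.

V ≈ 15.3 V

At node B, R3 is in parallel with the load: R3‖R_L = 44100 Ω.
Below node A the resistance is R2 + (R3‖R_L) = 71100 Ω, so V_A = 24.8 × 71100/71660 = 24.61 V.
Then V_B = V_A × (R3‖R_L)/(R2 + R3‖R_L) = 24.61 × 44100/71100 = 15.3 V.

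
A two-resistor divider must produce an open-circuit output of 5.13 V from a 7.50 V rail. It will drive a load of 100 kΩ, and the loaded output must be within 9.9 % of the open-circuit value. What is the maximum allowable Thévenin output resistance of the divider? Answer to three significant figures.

R_th ≤ 11.0 kΩ

Loading drop = R_th/(R_th + R_L) ≤ 0.0990, so R_th ≤ R_L · ε/(1−ε) = 100 kΩ × 0.0990/0.9010 = 11.0 kΩ.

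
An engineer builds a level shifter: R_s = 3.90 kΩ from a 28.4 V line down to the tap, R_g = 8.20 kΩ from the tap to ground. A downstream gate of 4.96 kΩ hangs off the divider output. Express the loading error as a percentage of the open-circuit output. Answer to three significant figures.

34.8 %

Unloaded V = 28.4 × 8.20/12.10 = 19.25 V.
Loaded: R_g‖R_L = 3.091 kΩ, giving V = 28.4 × 3.091/6.991 = 12.56 V.
Drop = (19.25 − 12.56) / 19.25 = 34.8 %.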